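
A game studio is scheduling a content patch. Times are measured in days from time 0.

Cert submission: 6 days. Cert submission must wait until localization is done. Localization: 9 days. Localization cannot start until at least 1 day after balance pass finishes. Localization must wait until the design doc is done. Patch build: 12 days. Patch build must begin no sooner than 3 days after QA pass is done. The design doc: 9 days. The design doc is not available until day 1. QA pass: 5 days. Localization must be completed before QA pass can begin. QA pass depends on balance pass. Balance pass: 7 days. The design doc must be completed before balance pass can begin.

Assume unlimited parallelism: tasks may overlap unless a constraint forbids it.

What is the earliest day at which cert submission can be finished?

33

After its own release at day 1, the design doc can start at day 1 and finishes at day 10.
After the design doc (finishes day 10), balance pass can start at day 10 and finishes at day 17.
Localization has to wait for balance pass (finishes day 17, plus 1-day gap → day 18); the design doc (finishes day 10). The latest of these is day 18, so localization runs day 18 to 18 + 9 = day 27.
Cert submission cannot begin until localization (finishes day 27). It runs from day 27 to 27 + 6 = day 33.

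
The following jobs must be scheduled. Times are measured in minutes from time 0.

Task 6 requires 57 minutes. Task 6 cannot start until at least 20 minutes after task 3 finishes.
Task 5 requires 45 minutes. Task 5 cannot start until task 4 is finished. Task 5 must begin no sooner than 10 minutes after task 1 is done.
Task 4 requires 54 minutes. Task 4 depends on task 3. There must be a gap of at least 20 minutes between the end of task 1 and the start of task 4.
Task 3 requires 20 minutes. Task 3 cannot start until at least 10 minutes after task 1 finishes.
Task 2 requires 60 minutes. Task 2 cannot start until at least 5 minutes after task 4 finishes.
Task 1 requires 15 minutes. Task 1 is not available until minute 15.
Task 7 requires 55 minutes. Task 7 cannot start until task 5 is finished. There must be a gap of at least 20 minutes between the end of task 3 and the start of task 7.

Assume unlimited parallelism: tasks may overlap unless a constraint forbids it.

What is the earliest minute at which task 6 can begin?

After its own release at minute 15, task 1 can start at minute 15 and finishes at minute 30.
Task 3 cannot begin until task 1 (finishes minute 30, plus 10-minute gap → minute 40). It runs from minute 40 to 40 + 20 = minute 60.
Task 6 waits on task 3 (finishes minute 60, plus 20-minute gap → minute 80), so the earliest it can start is minute 80.

80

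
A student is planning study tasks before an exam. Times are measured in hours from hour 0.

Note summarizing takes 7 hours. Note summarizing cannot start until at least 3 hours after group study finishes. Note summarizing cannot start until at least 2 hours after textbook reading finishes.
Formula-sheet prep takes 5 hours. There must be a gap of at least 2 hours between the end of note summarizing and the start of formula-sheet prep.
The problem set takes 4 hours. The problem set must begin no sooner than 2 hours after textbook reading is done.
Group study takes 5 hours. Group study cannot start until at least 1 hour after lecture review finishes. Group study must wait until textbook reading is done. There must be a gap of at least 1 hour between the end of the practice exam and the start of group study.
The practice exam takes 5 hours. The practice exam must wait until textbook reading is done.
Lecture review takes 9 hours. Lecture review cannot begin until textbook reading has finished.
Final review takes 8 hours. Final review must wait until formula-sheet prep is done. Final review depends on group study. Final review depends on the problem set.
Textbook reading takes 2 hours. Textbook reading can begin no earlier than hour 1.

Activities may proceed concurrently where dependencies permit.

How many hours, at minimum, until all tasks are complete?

Textbook reading waits on its own release at hour 1, so it starts at hour 1 and finishes at 1 + 2 = hour 3.
The practice exam cannot begin until textbook reading (finishes hour 3). It runs from hour 3 to 3 + 5 = hour 8.
After textbook reading (finishes hour 3, plus 2-hour gap → hour 5), the problem set can start at hour 5 and finishes at hour 9.
Lecture review waits on textbook reading (finishes hour 3), so it starts at hour 3 and finishes at 3 + 9 = hour 12.
Group study needs all of lecture review (finishes hour 12, plus 1-hour gap → hour 13); textbook reading (finishes hour 3); the practice exam (finishes hour 8, plus 1-hour gap → hour 9). That puts its earliest start at hour 13; it finishes at 13 + 5 = hour 18.
Note summarizing needs all of group study (finishes hour 18, plus 3-hour gap → hour 21); textbook reading (finishes hour 3, plus 2-hour gap → hour 5). That puts its earliest start at hour 21; it finishes at 21 + 7 = hour 28.
Formula-sheet prep cannot begin until note summarizing (finishes hour 28, plus 2-hour gap → hour 30). It runs from hour 30 to 30 + 5 = hour 35.
Final review needs all of formula-sheet prep (finishes hour 35); group study (finishes hour 18); the problem set (finishes hour 9). That puts its earliest start at hour 35; it finishes at 35 + 8 = hour 43.
All tasks are finished once the last one completes. Finish times: Textbook reading at 3, Lecture review at 12, The problem set at 9, The practice exam at 8, Group study at 18, Note summarizing at 28, Formula-sheet prep at 35, Final review at 43. The latest is hour 43.

43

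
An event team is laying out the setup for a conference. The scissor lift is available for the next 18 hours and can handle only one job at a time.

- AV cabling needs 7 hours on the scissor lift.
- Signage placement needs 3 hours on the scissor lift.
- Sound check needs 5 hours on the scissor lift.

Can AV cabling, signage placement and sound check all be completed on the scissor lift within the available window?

Yes

Running back to back, the jobs need 7 + 3 + 5 = 15 hours on the scissor lift.
Since 15 ≤ 18, they fit within the window.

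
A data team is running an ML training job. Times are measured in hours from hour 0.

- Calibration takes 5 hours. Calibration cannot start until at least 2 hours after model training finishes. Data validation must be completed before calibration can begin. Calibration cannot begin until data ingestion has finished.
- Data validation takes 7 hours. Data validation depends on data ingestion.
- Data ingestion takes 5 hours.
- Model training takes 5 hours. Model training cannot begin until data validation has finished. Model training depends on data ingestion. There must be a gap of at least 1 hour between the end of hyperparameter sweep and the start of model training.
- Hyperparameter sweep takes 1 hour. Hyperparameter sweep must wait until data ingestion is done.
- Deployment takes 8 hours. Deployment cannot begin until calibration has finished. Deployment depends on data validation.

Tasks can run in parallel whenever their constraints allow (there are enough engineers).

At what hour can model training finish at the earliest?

17

Data ingestion has no prerequisites, so it starts at hour 0 and finishes at hour 5.
After data ingestion (finishes hour 5), hyperparameter sweep can start at hour 5 and finishes at hour 6.
Data validation waits on data ingestion (finishes hour 5), so it starts at hour 5 and finishes at 5 + 7 = hour 12.
Model training has to wait for data validation (finishes hour 12); data ingestion (finishes hour 5); hyperparameter sweep (finishes hour 6, plus 1-hour gap → hour 7). The latest of these is hour 12, so model training runs hour 12 to 12 + 5 = hour 17.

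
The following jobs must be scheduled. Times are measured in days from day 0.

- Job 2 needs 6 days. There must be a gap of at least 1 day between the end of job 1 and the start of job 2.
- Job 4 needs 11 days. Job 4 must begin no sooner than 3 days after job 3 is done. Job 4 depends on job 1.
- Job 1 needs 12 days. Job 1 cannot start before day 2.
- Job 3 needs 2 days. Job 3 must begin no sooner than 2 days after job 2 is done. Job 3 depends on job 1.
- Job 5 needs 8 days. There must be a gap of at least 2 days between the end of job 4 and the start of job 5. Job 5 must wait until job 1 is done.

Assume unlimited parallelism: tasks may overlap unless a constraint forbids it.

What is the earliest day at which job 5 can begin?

41

Job 1 waits on its own release at day 2, so it starts at day 2 and finishes at 2 + 12 = day 14.
After job 1 (finishes day 14, plus 1-day gap → day 15), job 2 can start at day 15 and finishes at day 21.
Job 3 cannot start until job 2 (finishes day 21, plus 2-day gap → day 23); job 1 (finishes day 14). The controlling bound is day 23, so job 3 finishes at 23 + 2 = day 25.
Job 4 cannot start until job 3 (finishes day 25, plus 3-day gap → day 28); job 1 (finishes day 14). The controlling bound is day 28, so job 4 finishes at 28 + 11 = day 39.
Job 5 waits on job 4 (finishes day 39, plus 2-day gap → day 41); job 1 (finishes day 14). The latest of these is day 41, which is the earliest job 5 can start.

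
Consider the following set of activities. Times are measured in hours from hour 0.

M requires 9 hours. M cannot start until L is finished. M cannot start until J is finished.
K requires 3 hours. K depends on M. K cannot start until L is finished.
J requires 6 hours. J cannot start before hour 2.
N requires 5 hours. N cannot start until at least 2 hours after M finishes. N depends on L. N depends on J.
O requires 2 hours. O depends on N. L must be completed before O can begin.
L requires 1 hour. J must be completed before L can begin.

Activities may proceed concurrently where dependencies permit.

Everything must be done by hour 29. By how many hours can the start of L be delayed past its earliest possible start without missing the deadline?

2

After its own release at hour 2, J can start at hour 2 and finishes at hour 8.
L waits on J (finishes hour 8), so it starts at hour 8 and finishes at 8 + 1 = hour 9.

Working backward from the deadline:
K must finish by hour 29; it takes 3 hours, so it must start by 29 − 3 = hour 26.
O has no dependents, so it just needs to finish by hour 29. Starting by 29 − 2 = hour 27 achieves that.
N must finish before O (must start by hour 27). With a 5-hour duration, N must start by 27 − 5 = hour 22.
M has several dependents: K (must start by hour 26); N (must start by hour 22, minus 2-hour gap → hour 20). The earliest of those limits is hour 20, so M must start by 20 − 9 = hour 11.
L feeds K (must start by hour 26); M (must start by hour 11); N (must start by hour 22); O (must start by hour 27). Taking the minimum, L must finish by hour 11 and start by 11 − 1 = hour 10.
So L can start as early as hour 8 and as late as hour 10, giving 10 − 8 = 2 hours of slack.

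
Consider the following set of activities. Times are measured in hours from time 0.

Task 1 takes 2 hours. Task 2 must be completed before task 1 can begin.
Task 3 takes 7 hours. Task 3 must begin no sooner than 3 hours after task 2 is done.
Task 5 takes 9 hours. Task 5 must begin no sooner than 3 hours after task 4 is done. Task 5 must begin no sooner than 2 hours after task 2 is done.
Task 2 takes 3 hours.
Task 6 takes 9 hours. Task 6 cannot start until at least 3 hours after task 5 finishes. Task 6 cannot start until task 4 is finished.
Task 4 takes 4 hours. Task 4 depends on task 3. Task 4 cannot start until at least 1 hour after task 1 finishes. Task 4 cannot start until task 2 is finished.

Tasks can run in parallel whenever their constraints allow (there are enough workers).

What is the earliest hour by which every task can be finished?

41

Task 2 can start immediately at hour 0; it finishes at hour 3.
Task 3 waits on task 2 (finishes hour 3, plus 3-hour gap → hour 6), so it starts at hour 6 and finishes at 6 + 7 = hour 13.
Task 1 waits on task 2 (finishes hour 3), so it starts at hour 3 and finishes at 3 + 2 = hour 5.
Task 4 needs all of task 3 (finishes hour 13); task 1 (finishes hour 5, plus 1-hour gap → hour 6); task 2 (finishes hour 3). That puts its earliest start at hour 13; it finishes at 13 + 4 = hour 17.
Task 5 has to wait for task 4 (finishes hour 17, plus 3-hour gap → hour 20); task 2 (finishes hour 3, plus 2-hour gap → hour 5). The latest of these is hour 20, so task 5 runs hour 20 to 20 + 9 = hour 29.
Task 6 cannot start until task 5 (finishes hour 29, plus 3-hour gap → hour 32); task 4 (finishes hour 17). The controlling bound is hour 32, so task 6 finishes at 32 + 9 = hour 41.
All tasks are finished once the last one completes. Finish times: Task 1 at 5, Task 2 at 3, Task 3 at 13, Task 4 at 17, Task 5 at 29, Task 6 at 41. The latest is hour 41.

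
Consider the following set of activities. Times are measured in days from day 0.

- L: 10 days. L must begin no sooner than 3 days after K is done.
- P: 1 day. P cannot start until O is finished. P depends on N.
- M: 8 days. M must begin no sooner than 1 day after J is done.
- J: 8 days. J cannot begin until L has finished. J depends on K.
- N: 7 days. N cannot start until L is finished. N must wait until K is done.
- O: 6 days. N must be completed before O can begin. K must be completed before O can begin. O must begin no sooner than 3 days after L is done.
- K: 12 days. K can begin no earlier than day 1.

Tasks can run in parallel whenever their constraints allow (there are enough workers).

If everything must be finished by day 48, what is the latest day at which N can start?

34

To finish by day 48, P (duration 1) must start no later than day 47.
O must finish before P (must start by day 47). With a 6-day duration, O must start by 47 − 6 = day 41.
N has several dependents: O (must start by day 41); P (must start by day 47). The earliest of those limits is day 41, so N must start by 41 − 7 = day 34.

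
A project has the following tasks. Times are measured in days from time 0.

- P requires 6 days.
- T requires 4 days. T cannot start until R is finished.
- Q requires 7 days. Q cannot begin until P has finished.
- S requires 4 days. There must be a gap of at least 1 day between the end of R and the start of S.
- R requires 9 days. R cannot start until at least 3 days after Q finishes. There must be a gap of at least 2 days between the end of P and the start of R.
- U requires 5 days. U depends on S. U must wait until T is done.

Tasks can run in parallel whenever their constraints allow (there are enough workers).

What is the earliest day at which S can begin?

P has no prerequisites, so it starts at day 0 and finishes at day 6.
Q waits on P (finishes day 6), so it starts at day 6 and finishes at 6 + 7 = day 13.
For R: Q (finishes day 13, plus 3-day gap → day 16); P (finishes day 6, plus 2-day gap → day 8). Taking the maximum gives a start of day 16, and it finishes at 16 + 9 = day 25.
S waits on R (finishes day 25, plus 1-day gap → day 26), so the earliest it can start is day 26.

26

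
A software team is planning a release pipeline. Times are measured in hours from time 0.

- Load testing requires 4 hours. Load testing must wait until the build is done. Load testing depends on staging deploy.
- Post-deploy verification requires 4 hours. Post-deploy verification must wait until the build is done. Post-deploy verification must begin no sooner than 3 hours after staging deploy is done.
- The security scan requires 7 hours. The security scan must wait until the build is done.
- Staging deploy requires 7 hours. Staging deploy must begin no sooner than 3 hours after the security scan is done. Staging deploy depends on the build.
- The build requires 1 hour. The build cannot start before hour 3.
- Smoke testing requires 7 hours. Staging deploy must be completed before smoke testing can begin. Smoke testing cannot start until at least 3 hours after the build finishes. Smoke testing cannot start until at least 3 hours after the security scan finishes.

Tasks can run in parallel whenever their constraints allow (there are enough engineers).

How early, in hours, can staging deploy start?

14

The build cannot begin until its own release at hour 3. It runs from hour 3 to 3 + 1 = hour 4.
After the build (finishes hour 4), the security scan can start at hour 4 and finishes at hour 11.
Staging deploy waits on the security scan (finishes hour 11, plus 3-hour gap → hour 14); the build (finishes hour 4). The latest of these is hour 14, which is the earliest staging deploy can start.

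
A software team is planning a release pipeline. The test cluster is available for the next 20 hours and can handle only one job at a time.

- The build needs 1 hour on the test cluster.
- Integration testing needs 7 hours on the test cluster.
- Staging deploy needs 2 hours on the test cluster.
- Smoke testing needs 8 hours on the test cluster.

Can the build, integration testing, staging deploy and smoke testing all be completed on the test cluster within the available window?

Running back to back, the jobs need 1 + 7 + 2 + 8 = 18 hours on the test cluster.
Since 18 ≤ 20, they fit within the window.

Yes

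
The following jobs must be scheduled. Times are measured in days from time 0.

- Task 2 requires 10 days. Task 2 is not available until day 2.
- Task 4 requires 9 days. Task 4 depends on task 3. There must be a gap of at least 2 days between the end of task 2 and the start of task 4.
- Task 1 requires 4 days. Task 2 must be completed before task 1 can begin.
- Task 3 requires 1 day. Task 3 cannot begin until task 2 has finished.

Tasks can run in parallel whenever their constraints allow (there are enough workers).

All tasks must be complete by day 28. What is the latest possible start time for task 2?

7

Task 1 must finish by day 28; it takes 4 days, so it must start by 28 − 4 = day 24.
Task 4 must finish by day 28; it takes 9 days, so it must start by 28 − 9 = day 19.
Since task 4 (must start by day 19) depends on it, task 3 must finish by day 19. Backing off its 1-day duration gives a latest start of day 18.
Task 2 feeds task 1 (must start by day 24); task 3 (must start by day 18); task 4 (must start by day 19, minus 2-day gap → day 17). Taking the minimum, task 2 must finish by day 17 and start by 17 − 10 = day 7.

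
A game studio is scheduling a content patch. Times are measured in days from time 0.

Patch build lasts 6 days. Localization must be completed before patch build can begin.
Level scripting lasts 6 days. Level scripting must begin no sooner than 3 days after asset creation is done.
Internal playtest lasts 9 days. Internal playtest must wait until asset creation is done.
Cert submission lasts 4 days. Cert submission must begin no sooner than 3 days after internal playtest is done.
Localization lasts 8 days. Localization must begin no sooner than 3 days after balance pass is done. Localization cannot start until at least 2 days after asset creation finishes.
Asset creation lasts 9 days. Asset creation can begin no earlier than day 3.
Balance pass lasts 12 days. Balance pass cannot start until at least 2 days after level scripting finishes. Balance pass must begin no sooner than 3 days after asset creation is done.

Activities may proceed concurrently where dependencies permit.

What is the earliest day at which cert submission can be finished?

After its own release at day 3, asset creation can start at day 3 and finishes at day 12.
After asset creation (finishes day 12), internal playtest can start at day 12 and finishes at day 21.
Cert submission cannot begin until internal playtest (finishes day 21, plus 3-day gap → day 24). It runs from day 24 to 24 + 4 = day 28.

28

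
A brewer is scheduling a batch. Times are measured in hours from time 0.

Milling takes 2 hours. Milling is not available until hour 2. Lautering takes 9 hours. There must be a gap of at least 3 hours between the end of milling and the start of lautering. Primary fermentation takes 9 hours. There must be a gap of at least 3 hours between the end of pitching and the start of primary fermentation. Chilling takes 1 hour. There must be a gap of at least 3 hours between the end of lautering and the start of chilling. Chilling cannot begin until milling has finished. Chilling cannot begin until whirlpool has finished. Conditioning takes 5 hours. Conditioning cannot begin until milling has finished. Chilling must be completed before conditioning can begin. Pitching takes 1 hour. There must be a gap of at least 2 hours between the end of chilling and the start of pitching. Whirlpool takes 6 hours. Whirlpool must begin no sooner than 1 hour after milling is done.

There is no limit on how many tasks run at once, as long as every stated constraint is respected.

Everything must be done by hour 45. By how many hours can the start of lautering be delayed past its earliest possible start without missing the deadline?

10

Milling cannot begin until its own release at hour 2. It runs from hour 2 to 2 + 2 = hour 4.
Lautering cannot begin until milling (finishes hour 4, plus 3-hour gap → hour 7). It runs from hour 7 to 7 + 9 = hour 16.

Working backward from the deadline:
Primary fermentation has no dependents, so it just needs to finish by hour 45. Starting by 45 − 9 = hour 36 achieves that.
Pitching feeds into primary fermentation (must start by hour 36, minus 3-hour gap → hour 33); so pitching must finish by hour 33 and therefore start by hour 32.
Conditioning has no dependents, so it just needs to finish by hour 45. Starting by 45 − 5 = hour 40 achieves that.
Chilling has several dependents: pitching (must start by hour 32, minus 2-hour gap → hour 30); conditioning (must start by hour 40). The earliest of those limits is hour 30, so chilling must start by 30 − 1 = hour 29.
Lautering feeds into chilling (must start by hour 29, minus 3-hour gap → hour 26); so lautering must finish by hour 26 and therefore start by hour 17.
So lautering can start as early as hour 7 and as late as hour 17, giving 17 − 7 = 10 hours of slack.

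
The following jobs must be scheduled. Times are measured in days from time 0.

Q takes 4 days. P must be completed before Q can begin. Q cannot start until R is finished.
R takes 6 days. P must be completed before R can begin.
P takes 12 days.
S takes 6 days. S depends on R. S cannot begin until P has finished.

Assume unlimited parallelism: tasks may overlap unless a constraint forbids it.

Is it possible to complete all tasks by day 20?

No

P can start immediately at day 0; it finishes at day 12.
R waits on P (finishes day 12), so it starts at day 12 and finishes at 12 + 6 = day 18.
S has to wait for R (finishes day 18); P (finishes day 12). The latest of these is day 18, so S runs day 18 to 18 + 6 = day 24.
Q cannot start until P (finishes day 12); R (finishes day 18). The controlling bound is day 18, so Q finishes at 18 + 4 = day 22.
The earliest everything can be done is day 24, which is after the deadline of 20, so it is not possible.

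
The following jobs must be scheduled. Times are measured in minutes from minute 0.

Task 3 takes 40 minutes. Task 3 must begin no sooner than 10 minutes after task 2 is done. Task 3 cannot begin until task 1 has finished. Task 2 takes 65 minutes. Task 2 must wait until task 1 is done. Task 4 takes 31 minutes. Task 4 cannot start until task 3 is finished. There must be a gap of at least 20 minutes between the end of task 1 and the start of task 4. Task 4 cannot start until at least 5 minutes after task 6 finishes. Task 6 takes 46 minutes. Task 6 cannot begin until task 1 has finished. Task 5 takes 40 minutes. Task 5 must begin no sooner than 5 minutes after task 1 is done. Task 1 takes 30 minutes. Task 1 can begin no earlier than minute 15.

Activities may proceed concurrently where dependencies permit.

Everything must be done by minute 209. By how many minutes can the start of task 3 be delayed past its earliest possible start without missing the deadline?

Task 1 cannot begin until its own release at minute 15. It runs from minute 15 to 15 + 30 = minute 45.
Task 2 waits on task 1 (finishes minute 45), so it starts at minute 45 and finishes at 45 + 65 = minute 110.
Task 3 has to wait for task 2 (finishes minute 110, plus 10-minute gap → minute 120); task 1 (finishes minute 45). The latest of these is minute 120, so task 3 runs minute 120 to 120 + 40 = minute 160.

Working backward from the deadline:
To finish by minute 209, task 4 (duration 31) must start no later than minute 178.
Task 3 must finish before task 4 (must start by minute 178). With a 40-minute duration, task 3 must start by 178 − 40 = minute 138.
So task 3 can start as early as minute 120 and as late as minute 138, giving 138 − 120 = 18 minutes of slack.

18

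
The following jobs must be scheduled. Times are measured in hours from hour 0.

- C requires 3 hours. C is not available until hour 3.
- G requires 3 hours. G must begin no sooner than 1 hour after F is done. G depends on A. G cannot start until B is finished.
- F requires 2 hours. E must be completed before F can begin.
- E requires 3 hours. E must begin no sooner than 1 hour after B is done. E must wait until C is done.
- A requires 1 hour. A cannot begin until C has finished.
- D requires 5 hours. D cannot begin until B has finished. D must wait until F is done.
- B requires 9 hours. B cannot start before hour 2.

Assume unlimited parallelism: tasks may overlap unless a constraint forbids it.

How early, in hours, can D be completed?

C waits on its own release at hour 3, so it starts at hour 3 and finishes at 3 + 3 = hour 6.
After its own release at hour 2, B can start at hour 2 and finishes at hour 11.
E has to wait for B (finishes hour 11, plus 1-hour gap → hour 12); C (finishes hour 6). The latest of these is hour 12, so E runs hour 12 to 12 + 3 = hour 15.
F cannot begin until E (finishes hour 15). It runs from hour 15 to 15 + 2 = hour 17.
For D: B (finishes hour 11); F (finishes hour 17). Taking the maximum gives a start of hour 17, and it finishes at 17 + 5 = hour 22.

22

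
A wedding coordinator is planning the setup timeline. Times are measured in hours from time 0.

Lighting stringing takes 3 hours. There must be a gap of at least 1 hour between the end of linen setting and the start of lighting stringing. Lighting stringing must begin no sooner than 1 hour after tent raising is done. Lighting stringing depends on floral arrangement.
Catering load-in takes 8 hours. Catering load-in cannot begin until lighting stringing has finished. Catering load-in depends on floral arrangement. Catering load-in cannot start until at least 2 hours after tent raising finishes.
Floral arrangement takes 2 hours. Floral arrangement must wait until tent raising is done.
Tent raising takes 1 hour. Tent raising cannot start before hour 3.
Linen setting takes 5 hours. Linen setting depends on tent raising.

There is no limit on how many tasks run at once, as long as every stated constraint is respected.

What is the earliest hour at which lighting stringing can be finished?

13

After its own release at hour 3, tent raising can start at hour 3 and finishes at hour 4.
Floral arrangement waits on tent raising (finishes hour 4), so it starts at hour 4 and finishes at 4 + 2 = hour 6.
Linen setting waits on tent raising (finishes hour 4), so it starts at hour 4 and finishes at 4 + 5 = hour 9.
Lighting stringing needs all of linen setting (finishes hour 9, plus 1-hour gap → hour 10); tent raising (finishes hour 4, plus 1-hour gap → hour 5); floral arrangement (finishes hour 6). That puts its earliest start at hour 10; it finishes at 10 + 3 = hour 13.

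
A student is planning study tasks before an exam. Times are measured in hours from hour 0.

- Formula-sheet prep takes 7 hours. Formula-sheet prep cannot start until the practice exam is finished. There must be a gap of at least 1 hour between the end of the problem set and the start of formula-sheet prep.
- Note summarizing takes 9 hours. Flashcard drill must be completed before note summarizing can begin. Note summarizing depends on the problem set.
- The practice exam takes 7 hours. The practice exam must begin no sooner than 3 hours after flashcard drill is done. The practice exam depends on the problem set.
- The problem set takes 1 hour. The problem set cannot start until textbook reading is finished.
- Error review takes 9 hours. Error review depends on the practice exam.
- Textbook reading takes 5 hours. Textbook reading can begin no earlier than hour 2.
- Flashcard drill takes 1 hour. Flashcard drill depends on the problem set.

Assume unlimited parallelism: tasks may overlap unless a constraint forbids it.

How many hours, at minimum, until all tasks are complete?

After its own release at hour 2, textbook reading can start at hour 2 and finishes at hour 7.
After textbook reading (finishes hour 7), the problem set can start at hour 7 and finishes at hour 8.
Flashcard drill waits on the problem set (finishes hour 8), so it starts at hour 8 and finishes at 8 + 1 = hour 9.
For note summarizing: flashcard drill (finishes hour 9); the problem set (finishes hour 8). Taking the maximum gives a start of hour 9, and it finishes at 9 + 9 = hour 18.
The practice exam needs all of flashcard drill (finishes hour 9, plus 3-hour gap → hour 12); the problem set (finishes hour 8). That puts its earliest start at hour 12; it finishes at 12 + 7 = hour 19.
Formula-sheet prep needs all of the practice exam (finishes hour 19); the problem set (finishes hour 8, plus 1-hour gap → hour 9). That puts its earliest start at hour 19; it finishes at 19 + 7 = hour 26.
Error review cannot begin until the practice exam (finishes hour 19). It runs from hour 19 to 19 + 9 = hour 28.
All tasks are finished once the last one completes. Finish times: Textbook reading at 7, The problem set at 8, Flashcard drill at 9, The practice exam at 19, Error review at 28, Note summarizing at 18, Formula-sheet prep at 26. The latest is hour 28.

28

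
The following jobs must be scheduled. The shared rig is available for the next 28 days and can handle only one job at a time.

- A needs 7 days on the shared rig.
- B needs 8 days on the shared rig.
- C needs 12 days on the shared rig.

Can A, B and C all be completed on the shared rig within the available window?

Running back to back, the jobs need 7 + 8 + 12 = 27 days on the shared rig.
Since 27 ≤ 28, they fit within the window.

Yes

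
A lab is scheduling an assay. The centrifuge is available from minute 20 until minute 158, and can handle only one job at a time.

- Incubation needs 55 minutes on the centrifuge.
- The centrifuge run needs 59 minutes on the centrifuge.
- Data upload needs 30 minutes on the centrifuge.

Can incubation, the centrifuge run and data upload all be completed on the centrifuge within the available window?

The centrifuge window is 158 − 20 = 138 minutes.
Running back to back, the jobs need 55 + 59 + 30 = 144 minutes on the centrifuge.
Since 144 > 138, they cannot all fit.

No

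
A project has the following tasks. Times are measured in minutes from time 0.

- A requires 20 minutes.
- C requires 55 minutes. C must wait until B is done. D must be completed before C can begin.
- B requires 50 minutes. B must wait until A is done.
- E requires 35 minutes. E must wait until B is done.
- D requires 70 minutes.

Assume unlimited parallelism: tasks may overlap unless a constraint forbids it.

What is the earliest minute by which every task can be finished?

125

Nothing blocks D, so it runs from minute 0 to minute 70.
A can start immediately at minute 0; it finishes at minute 20.
B cannot begin until A (finishes minute 20). It runs from minute 20 to 20 + 50 = minute 70.
E waits on B (finishes minute 70), so it starts at minute 70 and finishes at 70 + 35 = minute 105.
For C: B (finishes minute 70); D (finishes minute 70). Taking the maximum gives a start of minute 70, and it finishes at 70 + 55 = minute 125.
All tasks are finished once the last one completes. Finish times: A at 20, B at 70, C at 125, D at 70, E at 105. The latest is minute 125.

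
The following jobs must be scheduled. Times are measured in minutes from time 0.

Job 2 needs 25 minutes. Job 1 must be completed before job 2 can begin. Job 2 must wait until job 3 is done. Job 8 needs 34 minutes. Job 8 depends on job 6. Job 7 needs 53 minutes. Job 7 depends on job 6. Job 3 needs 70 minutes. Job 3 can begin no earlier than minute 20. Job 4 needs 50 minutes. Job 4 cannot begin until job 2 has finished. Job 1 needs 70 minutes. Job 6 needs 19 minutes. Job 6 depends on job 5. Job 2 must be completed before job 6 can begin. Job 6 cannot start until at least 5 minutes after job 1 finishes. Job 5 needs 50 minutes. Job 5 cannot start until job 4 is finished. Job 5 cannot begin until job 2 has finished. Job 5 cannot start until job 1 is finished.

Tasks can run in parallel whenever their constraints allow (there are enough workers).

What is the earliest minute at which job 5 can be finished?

After its own release at minute 20, job 3 can start at minute 20 and finishes at minute 90.
Job 1 can start immediately at minute 0; it finishes at minute 70.
For job 2: job 1 (finishes minute 70); job 3 (finishes minute 90). Taking the maximum gives a start of minute 90, and it finishes at 90 + 25 = minute 115.
Job 4 waits on job 2 (finishes minute 115), so it starts at minute 115 and finishes at 115 + 50 = minute 165.
For job 5: job 4 (finishes minute 165); job 2 (finishes minute 115); job 1 (finishes minute 70). Taking the maximum gives a start of minute 165, and it finishes at 165 + 50 = minute 215.

215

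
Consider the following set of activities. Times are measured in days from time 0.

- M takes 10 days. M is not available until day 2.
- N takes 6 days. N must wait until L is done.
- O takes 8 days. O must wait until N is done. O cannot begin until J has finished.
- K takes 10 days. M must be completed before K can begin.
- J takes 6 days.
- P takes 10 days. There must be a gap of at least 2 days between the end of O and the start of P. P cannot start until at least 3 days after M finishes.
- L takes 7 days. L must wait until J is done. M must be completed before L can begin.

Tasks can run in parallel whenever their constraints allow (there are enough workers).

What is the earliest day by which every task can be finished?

45

After its own release at day 2, M can start at day 2 and finishes at day 12.
K waits on M (finishes day 12), so it starts at day 12 and finishes at 12 + 10 = day 22.
Nothing blocks J, so it runs from day 0 to day 6.
L has to wait for J (finishes day 6); M (finishes day 12). The latest of these is day 12, so L runs day 12 to 12 + 7 = day 19.
After L (finishes day 19), N can start at day 19 and finishes at day 25.
O has to wait for N (finishes day 25); J (finishes day 6). The latest of these is day 25, so O runs day 25 to 25 + 8 = day 33.
P cannot start until O (finishes day 33, plus 2-day gap → day 35); M (finishes day 12, plus 3-day gap → day 15). The controlling bound is day 35, so P finishes at 35 + 10 = day 45.
All tasks are finished once the last one completes. Finish times: J at 6, K at 22, L at 19, M at 12, N at 25, O at 33, P at 45. The latest is day 45.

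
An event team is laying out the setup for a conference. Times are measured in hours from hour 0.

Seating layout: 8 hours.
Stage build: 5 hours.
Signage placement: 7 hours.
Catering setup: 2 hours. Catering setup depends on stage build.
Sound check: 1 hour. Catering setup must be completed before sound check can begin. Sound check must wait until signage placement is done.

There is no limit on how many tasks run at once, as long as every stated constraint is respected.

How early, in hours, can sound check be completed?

8

Signage placement has no prerequisites, so it starts at hour 0 and finishes at hour 7.
Stage build has no prerequisites, so it starts at hour 0 and finishes at hour 5.
Catering setup waits on stage build (finishes hour 5), so it starts at hour 5 and finishes at 5 + 2 = hour 7.
For sound check: catering setup (finishes hour 7); signage placement (finishes hour 7). Taking the maximum gives a start of hour 7, and it finishes at 7 + 1 = hour 8.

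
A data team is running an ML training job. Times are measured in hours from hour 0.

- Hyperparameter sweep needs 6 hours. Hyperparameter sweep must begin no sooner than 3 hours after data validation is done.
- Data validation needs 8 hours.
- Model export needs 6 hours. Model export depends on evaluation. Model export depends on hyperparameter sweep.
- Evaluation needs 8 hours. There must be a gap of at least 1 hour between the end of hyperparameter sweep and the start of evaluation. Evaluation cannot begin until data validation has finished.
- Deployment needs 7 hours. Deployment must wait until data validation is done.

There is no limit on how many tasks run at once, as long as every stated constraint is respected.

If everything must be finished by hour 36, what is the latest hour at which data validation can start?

4

Nothing follows model export; the deadline of hour 36 is its only limit. It must start by 36 − 6 = hour 30.
Since model export (must start by hour 30) depends on it, evaluation must finish by hour 30. Backing off its 8-hour duration gives a latest start of hour 22.
Hyperparameter sweep has several dependents: evaluation (must start by hour 22, minus 1-hour gap → hour 21); model export (must start by hour 30). The earliest of those limits is hour 21, so hyperparameter sweep must start by 21 − 6 = hour 15.
Deployment has no dependents, so it just needs to finish by hour 36. Starting by 36 − 7 = hour 29 achieves that.
For data validation: hyperparameter sweep (must start by hour 15, minus 3-hour gap → hour 12); evaluation (must start by hour 22); deployment (must start by hour 29). The most restrictive is hour 12; with an 8-hour duration, data validation must start by hour 4.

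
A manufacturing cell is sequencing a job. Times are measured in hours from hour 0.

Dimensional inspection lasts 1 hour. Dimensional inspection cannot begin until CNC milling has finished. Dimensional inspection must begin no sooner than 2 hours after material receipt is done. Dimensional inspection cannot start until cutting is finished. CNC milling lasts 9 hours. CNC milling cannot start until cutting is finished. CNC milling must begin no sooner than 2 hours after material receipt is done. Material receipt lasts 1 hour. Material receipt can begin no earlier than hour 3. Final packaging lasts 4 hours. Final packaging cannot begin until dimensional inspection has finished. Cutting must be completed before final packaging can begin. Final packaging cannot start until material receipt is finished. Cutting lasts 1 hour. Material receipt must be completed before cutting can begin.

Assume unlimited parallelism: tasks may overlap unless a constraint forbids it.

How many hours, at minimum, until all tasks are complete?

20

After its own release at hour 3, material receipt can start at hour 3 and finishes at hour 4.
After material receipt (finishes hour 4), cutting can start at hour 4 and finishes at hour 5.
CNC milling needs all of cutting (finishes hour 5); material receipt (finishes hour 4, plus 2-hour gap → hour 6). That puts its earliest start at hour 6; it finishes at 6 + 9 = hour 15.
Dimensional inspection cannot start until CNC milling (finishes hour 15); material receipt (finishes hour 4, plus 2-hour gap → hour 6); cutting (finishes hour 5). The controlling bound is hour 15, so dimensional inspection finishes at 15 + 1 = hour 16.
Final packaging has to wait for dimensional inspection (finishes hour 16); cutting (finishes hour 5); material receipt (finishes hour 4). The latest of these is hour 16, so final packaging runs hour 16 to 16 + 4 = hour 20.
All tasks are finished once the last one completes. Finish times: Material receipt at 4, Cutting at 5, CNC milling at 15, Dimensional inspection at 16, Final packaging at 20. The latest is hour 20.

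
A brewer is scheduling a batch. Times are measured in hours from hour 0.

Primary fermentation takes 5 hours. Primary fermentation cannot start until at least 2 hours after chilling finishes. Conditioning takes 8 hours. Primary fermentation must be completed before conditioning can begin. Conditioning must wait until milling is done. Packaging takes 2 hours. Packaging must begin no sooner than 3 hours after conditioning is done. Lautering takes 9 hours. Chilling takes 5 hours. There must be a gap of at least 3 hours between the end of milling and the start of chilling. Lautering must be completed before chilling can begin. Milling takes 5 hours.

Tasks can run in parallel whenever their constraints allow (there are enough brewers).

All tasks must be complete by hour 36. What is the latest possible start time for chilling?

11

Packaging has no dependents, so it just needs to finish by hour 36. Starting by 36 − 2 = hour 34 achieves that.
Since packaging (must start by hour 34, minus 3-hour gap → hour 31) depends on it, conditioning must finish by hour 31. Backing off its 8-hour duration gives a latest start of hour 23.
Primary fermentation must finish before conditioning (must start by hour 23). With a 5-hour duration, primary fermentation must start by 23 − 5 = hour 18.
Since primary fermentation (must start by hour 18, minus 2-hour gap → hour 16) depends on it, chilling must finish by hour 16. Backing off its 5-hour duration gives a latest start of hour 11.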